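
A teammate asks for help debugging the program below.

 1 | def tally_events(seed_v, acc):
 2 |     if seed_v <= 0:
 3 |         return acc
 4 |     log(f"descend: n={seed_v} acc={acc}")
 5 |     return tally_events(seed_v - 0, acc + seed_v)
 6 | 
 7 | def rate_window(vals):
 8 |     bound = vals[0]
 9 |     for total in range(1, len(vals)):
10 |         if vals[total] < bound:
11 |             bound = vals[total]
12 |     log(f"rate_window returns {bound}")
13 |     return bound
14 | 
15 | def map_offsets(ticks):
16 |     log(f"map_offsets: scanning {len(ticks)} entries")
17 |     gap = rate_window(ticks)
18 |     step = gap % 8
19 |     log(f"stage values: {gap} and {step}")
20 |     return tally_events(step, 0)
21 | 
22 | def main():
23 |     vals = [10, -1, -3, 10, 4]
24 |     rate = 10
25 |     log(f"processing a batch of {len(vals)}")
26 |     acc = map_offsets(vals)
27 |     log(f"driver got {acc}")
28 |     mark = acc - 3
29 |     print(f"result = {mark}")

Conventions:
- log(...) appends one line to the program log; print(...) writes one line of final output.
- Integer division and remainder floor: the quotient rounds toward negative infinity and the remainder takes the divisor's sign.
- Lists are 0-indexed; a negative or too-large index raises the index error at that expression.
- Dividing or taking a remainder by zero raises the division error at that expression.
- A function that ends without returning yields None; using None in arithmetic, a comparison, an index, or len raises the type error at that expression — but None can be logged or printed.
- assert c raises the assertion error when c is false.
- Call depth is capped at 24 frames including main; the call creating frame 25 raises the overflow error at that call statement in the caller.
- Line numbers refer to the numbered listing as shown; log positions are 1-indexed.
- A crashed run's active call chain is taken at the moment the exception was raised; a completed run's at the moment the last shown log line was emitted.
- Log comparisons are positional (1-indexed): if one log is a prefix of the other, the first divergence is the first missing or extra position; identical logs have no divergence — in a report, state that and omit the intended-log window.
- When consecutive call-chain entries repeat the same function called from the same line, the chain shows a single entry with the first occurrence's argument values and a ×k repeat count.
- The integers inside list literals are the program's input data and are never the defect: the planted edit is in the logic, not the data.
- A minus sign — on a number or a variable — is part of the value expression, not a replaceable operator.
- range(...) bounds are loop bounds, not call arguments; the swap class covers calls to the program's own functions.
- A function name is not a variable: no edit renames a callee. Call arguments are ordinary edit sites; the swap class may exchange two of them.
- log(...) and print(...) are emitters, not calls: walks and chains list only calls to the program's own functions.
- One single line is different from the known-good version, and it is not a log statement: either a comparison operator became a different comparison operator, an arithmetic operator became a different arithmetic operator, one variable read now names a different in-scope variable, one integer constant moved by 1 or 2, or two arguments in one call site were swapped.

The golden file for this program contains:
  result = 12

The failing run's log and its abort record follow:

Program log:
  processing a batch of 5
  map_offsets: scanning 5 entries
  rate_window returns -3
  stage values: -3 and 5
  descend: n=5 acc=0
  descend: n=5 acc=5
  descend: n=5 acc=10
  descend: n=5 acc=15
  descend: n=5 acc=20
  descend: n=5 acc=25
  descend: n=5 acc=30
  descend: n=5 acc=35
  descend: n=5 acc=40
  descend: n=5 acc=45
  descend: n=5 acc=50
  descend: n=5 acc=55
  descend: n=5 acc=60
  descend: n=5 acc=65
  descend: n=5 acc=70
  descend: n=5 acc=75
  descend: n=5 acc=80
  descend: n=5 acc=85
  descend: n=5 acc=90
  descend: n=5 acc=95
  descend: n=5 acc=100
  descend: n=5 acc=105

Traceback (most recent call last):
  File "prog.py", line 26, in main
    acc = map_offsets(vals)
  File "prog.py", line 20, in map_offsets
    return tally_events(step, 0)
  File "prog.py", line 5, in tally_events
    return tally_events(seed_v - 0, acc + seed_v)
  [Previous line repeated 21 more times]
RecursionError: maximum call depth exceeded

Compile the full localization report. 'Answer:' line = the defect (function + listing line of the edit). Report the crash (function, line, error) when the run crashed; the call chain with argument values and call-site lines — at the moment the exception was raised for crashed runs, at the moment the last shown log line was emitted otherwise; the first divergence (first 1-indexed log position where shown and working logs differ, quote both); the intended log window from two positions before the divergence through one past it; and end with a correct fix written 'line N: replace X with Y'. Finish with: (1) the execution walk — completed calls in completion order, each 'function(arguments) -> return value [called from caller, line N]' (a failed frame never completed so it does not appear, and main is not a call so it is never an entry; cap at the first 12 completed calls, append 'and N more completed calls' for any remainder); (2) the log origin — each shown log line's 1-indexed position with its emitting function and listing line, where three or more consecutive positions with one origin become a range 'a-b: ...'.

Answer: the defect is in tally_events at line 5.
Core observation: Everything matches until log position 6, which reads 'descend: n=5 acc=5' in place of 'descend: n=4 acc=5'.
Crash: tally_events, line 5, RecursionError.
Call chain: main -> map_offsets([10, -1, -3, 10, 4]) (called at line 26) -> tally_events(5, 0) (called at line 20) -> tally_events(5, 5) (called at line 5) ×21.
First divergence: at position 6 the run shows 'descend: n=5 acc=5' where the working version logs 'descend: n=4 acc=5'.
Intended log window:
  4: stage values: -3 and 5
  5: descend: n=5 acc=0
  6: descend: n=4 acc=5
  7: descend: n=3 acc=9
Execution walk:
  rate_window([10, -1, -3, 10, 4]) -> -3  [called from map_offsets, line 17]
Origin of each log line:
  1: emitted by main (line 25)
  2: emitted by map_offsets (line 16)
  3: emitted by rate_window (line 12)
  4: emitted by map_offsets (line 19)
  5-26: emitted by tally_events (line 4)
A correct fix: line 5: replace `0` with `1`.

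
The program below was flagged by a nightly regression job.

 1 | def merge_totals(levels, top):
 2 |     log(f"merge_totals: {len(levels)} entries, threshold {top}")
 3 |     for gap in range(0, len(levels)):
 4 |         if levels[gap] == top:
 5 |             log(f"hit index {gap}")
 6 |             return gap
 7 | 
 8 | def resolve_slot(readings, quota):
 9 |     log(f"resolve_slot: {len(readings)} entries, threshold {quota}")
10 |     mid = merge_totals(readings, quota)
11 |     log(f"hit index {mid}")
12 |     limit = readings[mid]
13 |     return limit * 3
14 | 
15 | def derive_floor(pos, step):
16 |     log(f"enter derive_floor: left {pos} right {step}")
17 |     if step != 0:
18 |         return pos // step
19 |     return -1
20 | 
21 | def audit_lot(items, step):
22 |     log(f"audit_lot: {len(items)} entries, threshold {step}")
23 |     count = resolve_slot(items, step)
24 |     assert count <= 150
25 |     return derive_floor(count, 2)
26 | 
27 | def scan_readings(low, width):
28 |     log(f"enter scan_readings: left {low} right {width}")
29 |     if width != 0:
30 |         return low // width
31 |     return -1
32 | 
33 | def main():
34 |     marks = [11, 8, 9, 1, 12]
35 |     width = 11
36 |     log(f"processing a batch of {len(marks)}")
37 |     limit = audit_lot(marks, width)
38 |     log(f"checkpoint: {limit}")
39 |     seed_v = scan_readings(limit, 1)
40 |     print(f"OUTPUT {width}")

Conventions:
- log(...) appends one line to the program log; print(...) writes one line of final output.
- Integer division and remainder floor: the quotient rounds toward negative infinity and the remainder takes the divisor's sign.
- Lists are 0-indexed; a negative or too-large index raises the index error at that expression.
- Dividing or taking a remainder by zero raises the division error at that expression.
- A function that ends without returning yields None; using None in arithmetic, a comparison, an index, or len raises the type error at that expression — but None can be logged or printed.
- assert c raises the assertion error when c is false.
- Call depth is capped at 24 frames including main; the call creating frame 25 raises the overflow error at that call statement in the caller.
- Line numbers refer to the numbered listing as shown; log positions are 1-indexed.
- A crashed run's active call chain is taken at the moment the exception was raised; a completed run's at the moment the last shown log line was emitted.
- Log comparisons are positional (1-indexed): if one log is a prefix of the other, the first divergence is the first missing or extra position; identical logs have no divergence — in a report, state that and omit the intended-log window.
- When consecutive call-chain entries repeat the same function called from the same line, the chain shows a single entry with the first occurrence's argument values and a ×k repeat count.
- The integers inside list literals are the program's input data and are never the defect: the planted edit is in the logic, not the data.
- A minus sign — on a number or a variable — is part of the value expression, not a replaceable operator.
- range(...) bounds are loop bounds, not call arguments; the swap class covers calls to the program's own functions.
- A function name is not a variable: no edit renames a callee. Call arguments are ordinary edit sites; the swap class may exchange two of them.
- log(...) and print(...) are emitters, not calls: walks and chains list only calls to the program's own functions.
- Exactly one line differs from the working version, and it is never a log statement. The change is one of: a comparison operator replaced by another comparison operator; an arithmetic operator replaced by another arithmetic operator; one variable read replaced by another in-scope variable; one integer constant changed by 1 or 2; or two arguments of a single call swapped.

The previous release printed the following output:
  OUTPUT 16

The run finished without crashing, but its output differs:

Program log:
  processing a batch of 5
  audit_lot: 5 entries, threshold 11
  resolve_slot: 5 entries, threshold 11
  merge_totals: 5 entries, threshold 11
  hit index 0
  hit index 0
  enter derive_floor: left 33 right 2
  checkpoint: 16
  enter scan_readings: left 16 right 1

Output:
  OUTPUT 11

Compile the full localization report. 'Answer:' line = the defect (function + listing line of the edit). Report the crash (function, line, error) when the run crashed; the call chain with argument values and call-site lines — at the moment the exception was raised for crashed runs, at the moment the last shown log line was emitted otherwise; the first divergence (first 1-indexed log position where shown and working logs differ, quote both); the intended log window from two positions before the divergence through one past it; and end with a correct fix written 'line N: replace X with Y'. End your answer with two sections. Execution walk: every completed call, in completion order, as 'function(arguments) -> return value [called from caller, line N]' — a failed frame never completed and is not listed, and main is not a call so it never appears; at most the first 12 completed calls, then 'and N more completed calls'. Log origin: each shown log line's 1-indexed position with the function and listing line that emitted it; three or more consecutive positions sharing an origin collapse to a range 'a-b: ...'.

Answer: the defect is in main at line 40.
The tell: The two runs log identically and part ways only at the printed values.
Call chain: main -> scan_readings(16, 1) (called at line 39).
First divergence: none — the logs agree in full.
Execution walk:
  merge_totals([11, 8, 9, 1, 12], 11) -> 0  [called from resolve_slot, line 10]
  resolve_slot([11, 8, 9, 1, 12], 11) -> 33  [called from audit_lot, line 23]
  derive_floor(33, 2) -> 16  [called from audit_lot, line 25]
  audit_lot([11, 8, 9, 1, 12], 11) -> 16  [called from main, line 37]
  scan_readings(16, 1) -> 16  [called from main, line 39]
Log origins:
  1: emitted by main (line 36)
  2: emitted by audit_lot (line 22)
  3: emitted by resolve_slot (line 9)
  4: emitted by merge_totals (line 2)
  5: emitted by merge_totals (line 5)
  6: emitted by resolve_slot (line 11)
  7: emitted by derive_floor (line 16)
  8: emitted by main (line 38)
  9: emitted by scan_readings (line 28)
A correct fix: line 40: replace `width` with `seed_v`.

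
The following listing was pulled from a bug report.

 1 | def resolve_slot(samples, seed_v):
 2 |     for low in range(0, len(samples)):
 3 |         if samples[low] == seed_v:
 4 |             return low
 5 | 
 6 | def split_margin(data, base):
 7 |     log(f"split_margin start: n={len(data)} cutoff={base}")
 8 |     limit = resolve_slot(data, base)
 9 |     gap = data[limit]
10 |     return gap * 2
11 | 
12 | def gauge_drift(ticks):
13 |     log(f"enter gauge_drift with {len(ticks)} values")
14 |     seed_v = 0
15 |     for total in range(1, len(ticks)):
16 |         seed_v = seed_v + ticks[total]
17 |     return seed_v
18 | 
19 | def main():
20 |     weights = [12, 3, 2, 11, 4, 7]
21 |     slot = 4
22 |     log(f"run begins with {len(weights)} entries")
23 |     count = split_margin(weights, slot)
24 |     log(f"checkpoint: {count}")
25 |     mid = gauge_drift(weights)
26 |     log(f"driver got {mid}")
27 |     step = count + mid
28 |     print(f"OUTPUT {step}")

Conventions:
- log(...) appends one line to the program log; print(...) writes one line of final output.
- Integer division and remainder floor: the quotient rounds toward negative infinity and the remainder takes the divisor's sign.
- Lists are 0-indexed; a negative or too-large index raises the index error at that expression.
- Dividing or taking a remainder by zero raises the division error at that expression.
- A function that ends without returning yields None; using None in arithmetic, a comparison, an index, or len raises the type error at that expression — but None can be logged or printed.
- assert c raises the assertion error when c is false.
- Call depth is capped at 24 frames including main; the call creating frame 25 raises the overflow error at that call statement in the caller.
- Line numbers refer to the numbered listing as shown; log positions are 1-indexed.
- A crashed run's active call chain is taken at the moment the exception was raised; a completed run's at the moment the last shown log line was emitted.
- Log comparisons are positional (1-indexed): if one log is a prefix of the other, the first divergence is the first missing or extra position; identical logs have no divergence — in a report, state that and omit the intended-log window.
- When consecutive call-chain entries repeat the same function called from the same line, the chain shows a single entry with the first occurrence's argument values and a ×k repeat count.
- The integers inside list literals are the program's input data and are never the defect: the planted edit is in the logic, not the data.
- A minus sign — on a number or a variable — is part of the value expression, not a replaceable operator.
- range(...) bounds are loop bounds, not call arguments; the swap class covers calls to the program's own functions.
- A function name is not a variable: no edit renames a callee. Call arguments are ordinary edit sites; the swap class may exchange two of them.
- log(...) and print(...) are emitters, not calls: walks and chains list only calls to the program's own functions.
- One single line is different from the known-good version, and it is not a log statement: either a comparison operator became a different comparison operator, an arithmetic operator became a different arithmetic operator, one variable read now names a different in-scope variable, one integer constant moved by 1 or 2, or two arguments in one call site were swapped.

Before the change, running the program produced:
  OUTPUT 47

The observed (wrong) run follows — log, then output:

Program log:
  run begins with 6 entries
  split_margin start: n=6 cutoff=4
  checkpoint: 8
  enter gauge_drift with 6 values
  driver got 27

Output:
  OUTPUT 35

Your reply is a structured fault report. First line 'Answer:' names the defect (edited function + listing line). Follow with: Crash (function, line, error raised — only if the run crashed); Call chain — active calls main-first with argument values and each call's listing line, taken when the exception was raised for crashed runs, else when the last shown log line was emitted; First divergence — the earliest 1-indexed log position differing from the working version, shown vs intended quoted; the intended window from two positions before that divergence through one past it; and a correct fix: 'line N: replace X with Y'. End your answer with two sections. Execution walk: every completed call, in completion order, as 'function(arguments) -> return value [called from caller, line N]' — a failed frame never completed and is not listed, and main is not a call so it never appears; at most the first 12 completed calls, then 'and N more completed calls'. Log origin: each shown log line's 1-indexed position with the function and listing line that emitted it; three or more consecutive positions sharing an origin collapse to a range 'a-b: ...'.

Answer: the defect is in gauge_drift at line 15.
Key observation: Everything matches until log position 5, which reads 'driver got 27' in place of 'driver got 39'.
Call chain: main.
First divergence: position 5; shown 'driver got 27' vs intended 'driver got 39'.
Intended log window:
  3: checkpoint: 8
  4: enter gauge_drift with 6 values
  5: driver got 39
Execution walk:
  resolve_slot([12, 3, 2, 11, 4, 7], 4) -> 4  [called from split_margin, line 8]
  split_margin([12, 3, 2, 11, 4, 7], 4) -> 8  [called from main, line 23]
  gauge_drift([12, 3, 2, 11, 4, 7]) -> 27  [called from main, line 25]
Log origins:
  1 — main, line 22
  2 — split_margin, line 7
  3 — main, line 24
  4 — gauge_drift, line 13
  5 — main, line 26
A correct fix: line 15: replace `1` with `0`.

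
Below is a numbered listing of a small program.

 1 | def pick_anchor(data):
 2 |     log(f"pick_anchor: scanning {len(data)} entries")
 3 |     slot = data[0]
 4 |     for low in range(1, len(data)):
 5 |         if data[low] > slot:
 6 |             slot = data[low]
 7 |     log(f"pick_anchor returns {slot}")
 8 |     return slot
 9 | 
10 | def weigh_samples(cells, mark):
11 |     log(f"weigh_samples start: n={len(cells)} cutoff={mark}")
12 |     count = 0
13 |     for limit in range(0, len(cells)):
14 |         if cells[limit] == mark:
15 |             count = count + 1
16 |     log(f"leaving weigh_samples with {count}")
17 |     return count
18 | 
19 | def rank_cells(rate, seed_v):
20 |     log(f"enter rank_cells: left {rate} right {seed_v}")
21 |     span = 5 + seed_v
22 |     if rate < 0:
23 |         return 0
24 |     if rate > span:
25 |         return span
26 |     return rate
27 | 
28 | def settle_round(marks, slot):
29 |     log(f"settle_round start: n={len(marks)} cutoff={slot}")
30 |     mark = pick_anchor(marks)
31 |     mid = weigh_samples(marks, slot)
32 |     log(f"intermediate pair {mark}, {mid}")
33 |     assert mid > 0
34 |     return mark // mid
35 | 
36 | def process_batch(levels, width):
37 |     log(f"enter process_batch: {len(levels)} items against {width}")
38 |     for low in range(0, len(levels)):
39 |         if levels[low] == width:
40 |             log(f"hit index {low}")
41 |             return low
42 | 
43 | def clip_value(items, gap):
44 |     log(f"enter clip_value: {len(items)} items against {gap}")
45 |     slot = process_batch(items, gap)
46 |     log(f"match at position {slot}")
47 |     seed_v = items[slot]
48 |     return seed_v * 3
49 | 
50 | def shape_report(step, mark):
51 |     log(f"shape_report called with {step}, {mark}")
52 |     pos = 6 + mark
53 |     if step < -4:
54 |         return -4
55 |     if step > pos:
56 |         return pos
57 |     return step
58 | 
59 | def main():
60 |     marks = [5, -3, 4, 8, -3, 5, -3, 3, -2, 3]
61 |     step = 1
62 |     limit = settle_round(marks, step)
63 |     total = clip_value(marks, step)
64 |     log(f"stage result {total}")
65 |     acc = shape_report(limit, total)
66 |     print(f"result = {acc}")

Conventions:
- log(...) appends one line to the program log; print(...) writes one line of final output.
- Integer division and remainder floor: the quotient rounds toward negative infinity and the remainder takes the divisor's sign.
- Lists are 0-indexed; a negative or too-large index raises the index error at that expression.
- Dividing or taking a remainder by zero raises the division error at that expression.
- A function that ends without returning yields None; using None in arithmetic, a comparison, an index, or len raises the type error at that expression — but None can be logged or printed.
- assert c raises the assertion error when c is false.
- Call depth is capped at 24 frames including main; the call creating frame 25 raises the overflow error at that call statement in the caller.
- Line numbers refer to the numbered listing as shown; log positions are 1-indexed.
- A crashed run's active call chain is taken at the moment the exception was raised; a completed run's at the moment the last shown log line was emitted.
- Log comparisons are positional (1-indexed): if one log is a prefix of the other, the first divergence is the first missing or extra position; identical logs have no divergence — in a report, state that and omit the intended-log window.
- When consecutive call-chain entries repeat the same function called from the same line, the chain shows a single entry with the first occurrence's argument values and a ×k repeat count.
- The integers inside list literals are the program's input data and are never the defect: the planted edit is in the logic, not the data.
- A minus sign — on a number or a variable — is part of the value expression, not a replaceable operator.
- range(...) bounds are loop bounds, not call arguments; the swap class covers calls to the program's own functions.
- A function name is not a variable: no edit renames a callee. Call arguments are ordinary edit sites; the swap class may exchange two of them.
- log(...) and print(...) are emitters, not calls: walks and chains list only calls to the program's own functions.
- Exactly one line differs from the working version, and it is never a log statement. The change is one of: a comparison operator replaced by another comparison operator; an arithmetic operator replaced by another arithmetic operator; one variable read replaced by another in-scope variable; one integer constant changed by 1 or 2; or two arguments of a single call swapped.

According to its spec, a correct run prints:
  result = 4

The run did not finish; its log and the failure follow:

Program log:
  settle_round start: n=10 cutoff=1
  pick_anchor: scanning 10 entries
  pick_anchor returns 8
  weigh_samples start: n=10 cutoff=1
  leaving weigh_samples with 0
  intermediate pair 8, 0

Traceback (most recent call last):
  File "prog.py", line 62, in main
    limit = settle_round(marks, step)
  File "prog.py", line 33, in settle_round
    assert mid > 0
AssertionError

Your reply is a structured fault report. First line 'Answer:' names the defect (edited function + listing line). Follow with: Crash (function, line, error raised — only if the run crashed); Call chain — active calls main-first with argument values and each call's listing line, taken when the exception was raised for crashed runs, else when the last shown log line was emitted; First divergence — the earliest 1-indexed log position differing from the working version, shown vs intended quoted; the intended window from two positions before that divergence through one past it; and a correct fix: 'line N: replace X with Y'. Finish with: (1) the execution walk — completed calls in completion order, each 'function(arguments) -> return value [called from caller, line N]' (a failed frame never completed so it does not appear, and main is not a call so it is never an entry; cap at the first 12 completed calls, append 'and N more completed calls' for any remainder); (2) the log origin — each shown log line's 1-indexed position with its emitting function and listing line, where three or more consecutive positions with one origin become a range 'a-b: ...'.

Answer: the defect is in main at line 61.
Core observation: Log line 1 is where behavior first shows: 'settle_round start: n=10 cutoff=1' appears instead of 'settle_round start: n=10 cutoff=3'.
Crash: settle_round, line 33, AssertionError.
Call chain: main -> settle_round([5, -3, 4, 8, -3, 5, -3, 3, -2, 3], 1) (called at line 62).
First divergence: position 1 — shown 'settle_round start: n=10 cutoff=1', intended 'settle_round start: n=10 cutoff=3'.
Intended log window:
  1: settle_round start: n=10 cutoff=3
  2: pick_anchor: scanning 10 entries
Execution walk:
  pick_anchor([5, -3, 4, 8, -3, 5, -3, 3, -2, 3]) -> 8  [called from settle_round, line 30]
  weigh_samples([5, -3, 4, 8, -3, 5, -3, 3, -2, 3], 1) -> 0  [called from settle_round, line 31]
Log line origins:
  1: emitted by settle_round (line 29)
  2: emitted by pick_anchor (line 2)
  3: emitted by pick_anchor (line 7)
  4: emitted by weigh_samples (line 11)
  5: emitted by weigh_samples (line 16)
  6: emitted by settle_round (line 32)
A correct fix: line 61: replace `1` with `3`.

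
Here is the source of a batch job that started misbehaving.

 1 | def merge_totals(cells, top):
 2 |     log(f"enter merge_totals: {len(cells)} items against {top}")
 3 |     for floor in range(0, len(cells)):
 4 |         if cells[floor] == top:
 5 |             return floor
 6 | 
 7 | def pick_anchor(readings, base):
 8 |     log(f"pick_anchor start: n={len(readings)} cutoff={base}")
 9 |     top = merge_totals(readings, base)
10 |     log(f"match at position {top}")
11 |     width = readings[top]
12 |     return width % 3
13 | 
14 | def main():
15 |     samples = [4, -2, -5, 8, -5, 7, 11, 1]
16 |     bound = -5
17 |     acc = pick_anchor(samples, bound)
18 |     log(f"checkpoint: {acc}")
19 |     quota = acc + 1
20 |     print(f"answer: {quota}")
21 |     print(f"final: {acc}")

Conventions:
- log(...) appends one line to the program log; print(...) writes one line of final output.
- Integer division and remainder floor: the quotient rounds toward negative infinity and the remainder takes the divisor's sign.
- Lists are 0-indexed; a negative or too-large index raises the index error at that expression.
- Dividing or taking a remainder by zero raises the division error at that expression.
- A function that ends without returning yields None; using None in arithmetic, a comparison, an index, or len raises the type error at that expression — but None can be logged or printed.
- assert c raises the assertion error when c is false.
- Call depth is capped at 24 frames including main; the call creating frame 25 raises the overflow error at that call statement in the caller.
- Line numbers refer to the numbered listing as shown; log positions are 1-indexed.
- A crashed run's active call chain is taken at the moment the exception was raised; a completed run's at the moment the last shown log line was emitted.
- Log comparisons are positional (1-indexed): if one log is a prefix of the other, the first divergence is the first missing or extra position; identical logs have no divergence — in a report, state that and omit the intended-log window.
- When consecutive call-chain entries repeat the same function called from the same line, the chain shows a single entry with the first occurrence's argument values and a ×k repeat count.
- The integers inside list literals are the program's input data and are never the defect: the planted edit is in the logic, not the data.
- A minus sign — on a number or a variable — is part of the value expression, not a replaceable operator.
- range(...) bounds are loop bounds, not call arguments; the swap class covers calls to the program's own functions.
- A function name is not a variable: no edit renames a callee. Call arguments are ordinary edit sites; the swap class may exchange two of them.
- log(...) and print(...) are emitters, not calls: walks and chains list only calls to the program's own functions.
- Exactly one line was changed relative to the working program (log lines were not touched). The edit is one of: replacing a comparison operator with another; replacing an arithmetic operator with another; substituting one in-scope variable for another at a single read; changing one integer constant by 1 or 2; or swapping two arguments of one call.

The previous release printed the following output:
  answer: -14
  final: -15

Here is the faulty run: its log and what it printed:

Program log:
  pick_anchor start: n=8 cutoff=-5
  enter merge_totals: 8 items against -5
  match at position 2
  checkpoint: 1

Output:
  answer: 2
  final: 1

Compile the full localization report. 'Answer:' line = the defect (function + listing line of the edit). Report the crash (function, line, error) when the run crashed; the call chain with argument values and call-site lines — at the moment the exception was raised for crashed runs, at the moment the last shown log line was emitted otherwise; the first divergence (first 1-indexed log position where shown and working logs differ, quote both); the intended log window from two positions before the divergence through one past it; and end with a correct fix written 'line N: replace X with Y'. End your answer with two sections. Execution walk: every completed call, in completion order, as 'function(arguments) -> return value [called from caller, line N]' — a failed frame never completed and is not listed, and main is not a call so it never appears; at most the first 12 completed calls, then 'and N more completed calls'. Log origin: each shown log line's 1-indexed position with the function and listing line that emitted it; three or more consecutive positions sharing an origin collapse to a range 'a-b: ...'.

Answer: the defect is in pick_anchor at line 12.
Key observation: The log first diverges at position 4: the faulty run prints 'checkpoint: 1' where the working version prints 'checkpoint: -15'.
Call chain: main.
First divergence: position 4; shown 'checkpoint: 1' vs intended 'checkpoint: -15'.
Intended log window:
  2: enter merge_totals: 8 items against -5
  3: match at position 2
  4: checkpoint: -15
Execution walk:
  merge_totals([4, -2, -5, 8, -5, 7, 11, 1], -5) -> 2  [called from pick_anchor, line 9]
  pick_anchor([4, -2, -5, 8, -5, 7, 11, 1], -5) -> 1  [called from main, line 17]
Log origin:
  1: logged in pick_anchor at line 8
  2: logged in merge_totals at line 2
  3: logged in pick_anchor at line 10
  4: logged in main at line 18
A correct fix: line 12: replace `%` with `*`.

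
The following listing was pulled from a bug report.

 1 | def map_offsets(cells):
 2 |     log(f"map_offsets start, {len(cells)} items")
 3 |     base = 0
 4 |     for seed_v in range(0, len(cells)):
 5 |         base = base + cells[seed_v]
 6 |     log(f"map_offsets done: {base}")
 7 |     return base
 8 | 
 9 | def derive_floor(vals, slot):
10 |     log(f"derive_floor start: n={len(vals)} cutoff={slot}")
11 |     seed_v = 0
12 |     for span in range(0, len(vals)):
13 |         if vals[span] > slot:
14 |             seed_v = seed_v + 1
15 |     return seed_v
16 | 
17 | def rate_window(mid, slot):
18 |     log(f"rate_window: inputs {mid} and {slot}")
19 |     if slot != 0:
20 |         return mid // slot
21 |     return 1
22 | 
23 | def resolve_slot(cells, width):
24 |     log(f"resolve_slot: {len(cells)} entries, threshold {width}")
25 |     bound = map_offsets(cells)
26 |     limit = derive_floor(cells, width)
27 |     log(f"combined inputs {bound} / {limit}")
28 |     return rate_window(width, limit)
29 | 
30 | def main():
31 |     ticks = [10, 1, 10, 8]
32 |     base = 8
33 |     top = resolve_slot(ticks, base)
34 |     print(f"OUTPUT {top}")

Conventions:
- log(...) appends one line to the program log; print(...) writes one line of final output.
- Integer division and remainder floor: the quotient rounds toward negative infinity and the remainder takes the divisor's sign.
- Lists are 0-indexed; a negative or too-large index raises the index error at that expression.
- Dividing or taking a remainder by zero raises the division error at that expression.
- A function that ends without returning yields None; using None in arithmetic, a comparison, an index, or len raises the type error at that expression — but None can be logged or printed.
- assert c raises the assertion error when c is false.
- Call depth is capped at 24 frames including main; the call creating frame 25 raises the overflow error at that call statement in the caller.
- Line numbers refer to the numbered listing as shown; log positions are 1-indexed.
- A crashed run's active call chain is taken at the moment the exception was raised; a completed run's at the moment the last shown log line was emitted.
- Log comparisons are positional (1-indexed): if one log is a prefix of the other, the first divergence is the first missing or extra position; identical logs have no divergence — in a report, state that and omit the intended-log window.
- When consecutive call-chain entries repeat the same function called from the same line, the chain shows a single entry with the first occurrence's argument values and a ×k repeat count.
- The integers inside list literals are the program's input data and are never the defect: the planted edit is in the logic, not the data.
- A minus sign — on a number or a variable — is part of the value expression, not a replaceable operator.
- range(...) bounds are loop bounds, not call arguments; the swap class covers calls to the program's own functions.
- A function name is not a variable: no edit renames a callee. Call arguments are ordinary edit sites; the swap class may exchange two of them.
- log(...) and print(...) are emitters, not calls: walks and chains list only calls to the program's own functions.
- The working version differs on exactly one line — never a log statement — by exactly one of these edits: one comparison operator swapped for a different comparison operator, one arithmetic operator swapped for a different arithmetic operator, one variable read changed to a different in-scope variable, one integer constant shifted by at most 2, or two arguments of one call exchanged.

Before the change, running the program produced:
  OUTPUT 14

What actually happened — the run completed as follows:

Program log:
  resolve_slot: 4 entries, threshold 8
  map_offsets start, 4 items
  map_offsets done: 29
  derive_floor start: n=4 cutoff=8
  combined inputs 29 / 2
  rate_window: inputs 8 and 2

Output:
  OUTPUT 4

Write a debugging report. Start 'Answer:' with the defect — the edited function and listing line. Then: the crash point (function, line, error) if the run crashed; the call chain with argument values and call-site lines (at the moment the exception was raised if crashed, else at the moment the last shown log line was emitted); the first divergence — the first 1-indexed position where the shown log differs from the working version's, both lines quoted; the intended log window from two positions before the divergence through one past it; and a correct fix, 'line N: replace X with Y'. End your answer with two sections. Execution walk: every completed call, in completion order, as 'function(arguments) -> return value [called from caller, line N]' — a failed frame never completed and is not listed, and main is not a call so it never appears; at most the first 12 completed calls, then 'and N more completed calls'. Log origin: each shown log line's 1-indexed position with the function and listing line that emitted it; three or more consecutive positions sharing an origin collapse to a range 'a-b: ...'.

Answer: the defect is in resolve_slot at line 28.
Core observation: Everything matches until log position 6, which reads 'rate_window: inputs 8 and 2' in place of 'rate_window: inputs 29 and 2'.
Call chain: main -> resolve_slot([10, 1, 10, 8], 8) (called at line 33) -> rate_window(8, 2) (called at line 28).
First divergence: position 6 — the shown line 'rate_window: inputs 8 and 2' should read 'rate_window: inputs 29 and 2'.
Intended log window:
  4: derive_floor start: n=4 cutoff=8
  5: combined inputs 29 / 2
  6: rate_window: inputs 29 and 2
Execution walk:
  map_offsets([10, 1, 10, 8]) -> 29  [called from resolve_slot, line 25]
  derive_floor([10, 1, 10, 8], 8) -> 2  [called from resolve_slot, line 26]
  rate_window(8, 2) -> 4  [called from resolve_slot, line 28]
  resolve_slot([10, 1, 10, 8], 8) -> 4  [called from main, line 33]
Log origin:
  1: from resolve_slot, line 24
  2: from map_offsets, line 2
  3: from map_offsets, line 6
  4: from derive_floor, line 10
  5: from resolve_slot, line 27
  6: from rate_window, line 18
A correct fix: line 28: replace `width` with `bound`.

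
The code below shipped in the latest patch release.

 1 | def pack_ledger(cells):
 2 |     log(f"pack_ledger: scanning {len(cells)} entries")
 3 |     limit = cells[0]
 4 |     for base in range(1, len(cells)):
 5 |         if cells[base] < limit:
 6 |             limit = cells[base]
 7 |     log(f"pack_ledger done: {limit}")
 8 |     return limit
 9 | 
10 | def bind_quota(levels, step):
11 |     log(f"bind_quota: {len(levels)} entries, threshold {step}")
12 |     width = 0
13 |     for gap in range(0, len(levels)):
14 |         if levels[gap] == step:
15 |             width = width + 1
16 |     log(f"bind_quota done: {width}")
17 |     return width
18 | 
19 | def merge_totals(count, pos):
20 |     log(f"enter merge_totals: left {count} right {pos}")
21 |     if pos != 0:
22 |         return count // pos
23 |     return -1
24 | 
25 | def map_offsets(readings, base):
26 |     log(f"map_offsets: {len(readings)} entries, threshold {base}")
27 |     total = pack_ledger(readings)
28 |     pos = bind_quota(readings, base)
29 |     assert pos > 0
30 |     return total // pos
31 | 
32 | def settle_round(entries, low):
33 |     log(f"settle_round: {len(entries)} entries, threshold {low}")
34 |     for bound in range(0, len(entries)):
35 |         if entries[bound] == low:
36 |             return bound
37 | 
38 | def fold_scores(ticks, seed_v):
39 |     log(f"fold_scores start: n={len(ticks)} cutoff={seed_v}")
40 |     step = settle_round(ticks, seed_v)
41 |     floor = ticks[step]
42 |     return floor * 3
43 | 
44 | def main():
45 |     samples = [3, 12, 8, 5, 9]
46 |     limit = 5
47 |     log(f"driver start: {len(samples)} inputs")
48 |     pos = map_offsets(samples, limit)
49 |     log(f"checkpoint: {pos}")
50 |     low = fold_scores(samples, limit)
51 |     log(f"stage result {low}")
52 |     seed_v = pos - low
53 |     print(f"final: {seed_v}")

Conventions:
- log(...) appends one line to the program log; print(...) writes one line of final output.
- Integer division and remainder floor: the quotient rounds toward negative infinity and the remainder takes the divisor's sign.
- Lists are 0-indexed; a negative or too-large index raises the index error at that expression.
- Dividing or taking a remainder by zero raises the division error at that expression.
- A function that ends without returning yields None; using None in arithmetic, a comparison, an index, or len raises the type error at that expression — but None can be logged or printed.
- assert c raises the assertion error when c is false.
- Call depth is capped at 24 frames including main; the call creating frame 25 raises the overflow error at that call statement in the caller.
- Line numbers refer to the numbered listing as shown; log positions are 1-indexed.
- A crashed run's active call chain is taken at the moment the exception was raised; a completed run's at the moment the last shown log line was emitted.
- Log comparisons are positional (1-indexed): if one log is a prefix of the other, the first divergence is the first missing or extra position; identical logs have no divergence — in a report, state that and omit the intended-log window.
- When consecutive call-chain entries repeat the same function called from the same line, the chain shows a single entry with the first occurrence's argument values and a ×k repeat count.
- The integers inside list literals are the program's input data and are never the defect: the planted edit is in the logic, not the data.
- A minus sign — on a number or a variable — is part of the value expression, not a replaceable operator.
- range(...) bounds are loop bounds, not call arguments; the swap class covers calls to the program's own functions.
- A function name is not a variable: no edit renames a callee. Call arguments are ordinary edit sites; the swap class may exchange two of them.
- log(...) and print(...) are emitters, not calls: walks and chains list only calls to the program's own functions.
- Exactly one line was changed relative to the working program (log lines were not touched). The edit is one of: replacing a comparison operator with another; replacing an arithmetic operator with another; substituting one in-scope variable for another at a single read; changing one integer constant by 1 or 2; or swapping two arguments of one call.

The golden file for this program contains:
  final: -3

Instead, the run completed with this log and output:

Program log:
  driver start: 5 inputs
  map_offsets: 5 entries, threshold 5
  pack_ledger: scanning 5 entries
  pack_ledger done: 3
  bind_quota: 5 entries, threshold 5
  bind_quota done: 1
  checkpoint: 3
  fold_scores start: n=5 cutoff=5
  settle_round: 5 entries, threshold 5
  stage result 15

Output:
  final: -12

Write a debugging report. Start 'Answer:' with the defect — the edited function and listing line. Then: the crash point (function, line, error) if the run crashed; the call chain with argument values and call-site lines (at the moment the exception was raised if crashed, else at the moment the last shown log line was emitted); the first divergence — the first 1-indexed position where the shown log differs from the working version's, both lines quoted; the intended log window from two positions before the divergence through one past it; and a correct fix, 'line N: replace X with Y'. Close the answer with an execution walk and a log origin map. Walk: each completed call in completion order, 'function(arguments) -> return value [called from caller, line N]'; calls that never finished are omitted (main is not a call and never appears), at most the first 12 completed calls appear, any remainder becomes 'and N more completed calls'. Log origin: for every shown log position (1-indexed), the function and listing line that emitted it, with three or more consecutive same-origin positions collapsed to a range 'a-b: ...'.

Answer: the defect is in pack_ledger at line 5.
The tell: The earliest visible damage is log position 4 — 'pack_ledger done: 3' rather than the intended 'pack_ledger done: 12'.
Call chain: main.
First divergence: position 4; shown 'pack_ledger done: 3' vs intended 'pack_ledger done: 12'.
Intended log window:
  2: map_offsets: 5 entries, threshold 5
  3: pack_ledger: scanning 5 entries
  4: pack_ledger done: 12
  5: bind_quota: 5 entries, threshold 5
Execution walk:
  pack_ledger([3, 12, 8, 5, 9]) -> 3  [called from map_offsets, line 27]
  bind_quota([3, 12, 8, 5, 9], 5) -> 1  [called from map_offsets, line 28]
  map_offsets([3, 12, 8, 5, 9], 5) -> 3  [called from main, line 48]
  settle_round([3, 12, 8, 5, 9], 5) -> 3  [called from fold_scores, line 40]
  fold_scores([3, 12, 8, 5, 9], 5) -> 15  [called from main, line 50]
Log origins:
  1: logged in main at line 47
  2: logged in map_offsets at line 26
  3: logged in pack_ledger at line 2
  4: logged in pack_ledger at line 7
  5: logged in bind_quota at line 11
  6: logged in bind_quota at line 16
  7: logged in main at line 49
  8: logged in fold_scores at line 39
  9: logged in settle_round at line 33
  10: logged in main at line 51
A correct fix: line 5: replace `<` with `>`.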